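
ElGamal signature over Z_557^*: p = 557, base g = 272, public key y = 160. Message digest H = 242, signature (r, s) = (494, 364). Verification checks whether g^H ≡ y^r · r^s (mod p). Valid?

yes

Left side g^H mod p:
272^2 = 73984 ≡ 460
272^4 ≡ 460^2 = 211600 ≡ 497
272^8 ≡ 497^2 = 247009 ≡ 258
272^16 ≡ 258^2 = 66564 ≡ 281
272^32 ≡ 281^2 = 78961 ≡ 424
272^64 ≡ 424^2 = 179776 ≡ 422
272^128 ≡ 422^2 = 178084 ≡ 401
242 = 128 + 64 + 32 + 16 + 2, so 272^242 ≡ 401·422·424·281·460 ≡ 101 (mod 557)
Right side y^r · r^s mod p:
160^2 = 25600 ≡ 535
160^4 ≡ 535^2 = 286225 ≡ 484
160^8 ≡ 484^2 = 234256 ≡ 316
160^16 ≡ 316^2 = 99856 ≡ 153
160^32 ≡ 153^2 = 23409 ≡ 15
160^64 ≡ 15^2 = 225
160^128 ≡ 225^2 = 50625 ≡ 495
160^256 ≡ 495^2 = 245025 ≡ 502
494 = 256 + 128 + 64 + 32 + 8 + 4 + 2, so 160^494 ≡ 502·495·225·15·316·484·535 ≡ 547 (mod 557)
494^2 = 244036 ≡ 70
494^4 ≡ 70^2 = 4900 ≡ 444
494^8 ≡ 444^2 = 197136 ≡ 515
494^16 ≡ 515^2 = 265225 ≡ 93
494^32 ≡ 93^2 = 8649 ≡ 294
494^64 ≡ 294^2 = 86436 ≡ 101
494^128 ≡ 101^2 = 10201 ≡ 175
494^256 ≡ 175^2 = 30625 ≡ 547
364 = 256 + 64 + 32 + 8 + 4, so 494^364 ≡ 547·101·294·515·444 ≡ 157 (mod 557)
547·157 = 85879 ≡ 101 (mod 557)
101 ≡ 101 (mod 557), so the signature is genuine.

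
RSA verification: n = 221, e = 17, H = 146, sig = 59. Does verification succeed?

sig^2 ≡ 59^2 = 3481 ≡ 166
sig^4 ≡ 166^2 = 27556 ≡ 152
sig^8 ≡ 152^2 = 23104 ≡ 120
sig^16 ≡ 120^2 = 14400 ≡ 35
17 = 16 + 1, so sig^17 ≡ 35·59 ≡ 76 (mod 221)
sig^17 mod 221 = 76, but H = 146.

fails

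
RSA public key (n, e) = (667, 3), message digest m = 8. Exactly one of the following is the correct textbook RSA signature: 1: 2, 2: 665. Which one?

Candidate 1: 2^3 mod 667 = 8
  → matches m = 8
Candidate 2: 665^3 mod 667 = 659

1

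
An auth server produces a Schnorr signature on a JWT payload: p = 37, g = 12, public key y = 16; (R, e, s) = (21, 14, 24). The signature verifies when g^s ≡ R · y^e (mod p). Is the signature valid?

invalid

g^s mod p:
Squares mod 37: 12^1≡12, 12^2≡33, 12^4≡16, 12^8≡34, 12^16≡9
24 = 16 + 8, so 12^24 ≡ 9·34 ≡ 10 (mod 37)
R · y^e mod p:
Squares mod 37: 16^1≡16, 16^2≡34, 16^4≡9, 16^8≡7
14 = 8 + 4 + 2, so 16^14 ≡ 7·9·34 ≡ 33 (mod 37)
21·33 = 693 ≡ 27 (mod 37)
10 ≠ 27; the check fails.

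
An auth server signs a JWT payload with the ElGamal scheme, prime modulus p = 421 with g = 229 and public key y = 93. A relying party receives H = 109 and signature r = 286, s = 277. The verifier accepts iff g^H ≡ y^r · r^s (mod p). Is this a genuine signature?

forged

Left side g^H mod p:
229^2 = 52441 ≡ 237
229^4 ≡ 237^2 = 56169 ≡ 176
229^8 ≡ 176^2 = 30976 ≡ 243
229^16 ≡ 243^2 = 59049 ≡ 109
229^32 ≡ 109^2 = 11881 ≡ 93
229^64 ≡ 93^2 = 8649 ≡ 229
109 = 64 + 32 + 8 + 4 + 1, so 229^109 ≡ 229·93·243·176·229 ≡ 176 (mod 421)
Right side y^r · r^s mod p:
93^2 = 8649 ≡ 229
93^4 ≡ 229^2 = 52441 ≡ 237
93^8 ≡ 237^2 = 56169 ≡ 176
93^16 ≡ 176^2 = 30976 ≡ 243
93^32 ≡ 243^2 = 59049 ≡ 109
93^64 ≡ 109^2 = 11881 ≡ 93
93^128 ≡ 93^2 = 8649 ≡ 229
93^256 ≡ 229^2 = 52441 ≡ 237
286 = 256 + 16 + 8 + 4 + 2, so 93^286 ≡ 237·243·176·237·229 ≡ 122 (mod 421)
286^2 = 81796 ≡ 122
286^4 ≡ 122^2 = 14884 ≡ 149
286^8 ≡ 149^2 = 22201 ≡ 309
286^16 ≡ 309^2 = 95481 ≡ 335
286^32 ≡ 335^2 = 112225 ≡ 239
286^64 ≡ 239^2 = 57121 ≡ 286
286^128 ≡ 286^2 = 81796 ≡ 122
286^256 ≡ 122^2 = 14884 ≡ 149
277 = 256 + 16 + 4 + 1, so 286^277 ≡ 149·335·149·286 ≡ 149 (mod 421)
122·149 = 18178 ≡ 75 (mod 421)
176 ≠ 75, so verification fails.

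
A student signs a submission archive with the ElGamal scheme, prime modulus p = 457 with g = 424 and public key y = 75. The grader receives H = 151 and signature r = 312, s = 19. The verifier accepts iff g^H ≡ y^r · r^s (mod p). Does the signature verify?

Left side g^H mod p:
424^2 = 179776 ≡ 175
424^4 ≡ 175^2 = 30625 ≡ 6
424^8 ≡ 6^2 = 36
424^16 ≡ 36^2 = 1296 ≡ 382
424^32 ≡ 382^2 = 145924 ≡ 141
424^64 ≡ 141^2 = 19881 ≡ 230
424^128 ≡ 230^2 = 52900 ≡ 345
151 = 128 + 16 + 4 + 2 + 1, so 424^151 ≡ 345·382·6·175·424 ≡ 101 (mod 457)
Right side y^r · r^s mod p:
75^2 = 5625 ≡ 141
75^4 ≡ 141^2 = 19881 ≡ 230
75^8 ≡ 230^2 = 52900 ≡ 345
75^16 ≡ 345^2 = 119025 ≡ 205
75^32 ≡ 205^2 = 42025 ≡ 438
75^64 ≡ 438^2 = 191844 ≡ 361
75^128 ≡ 361^2 = 130321 ≡ 76
75^256 ≡ 76^2 = 5776 ≡ 292
312 = 256 + 32 + 16 + 8, so 75^312 ≡ 292·438·205·345 ≡ 185 (mod 457)
312^2 = 97344 ≡ 3
312^4 ≡ 3^2 = 9
312^8 ≡ 9^2 = 81
312^16 ≡ 81^2 = 6561 ≡ 163
19 = 16 + 2 + 1, so 312^19 ≡ 163·3·312 ≡ 387 (mod 457)
185·387 = 71595 ≡ 303 (mod 457)
101 ≠ 303, so verification fails.

does not verify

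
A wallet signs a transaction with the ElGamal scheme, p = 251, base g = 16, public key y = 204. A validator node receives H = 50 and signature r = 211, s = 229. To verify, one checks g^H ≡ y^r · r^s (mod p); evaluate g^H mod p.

1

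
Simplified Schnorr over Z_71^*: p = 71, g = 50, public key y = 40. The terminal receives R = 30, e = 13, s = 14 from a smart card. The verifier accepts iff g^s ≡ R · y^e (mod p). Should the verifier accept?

g^s mod p:
50^2 = 2500 ≡ 15
50^4 ≡ 15^2 = 225 ≡ 12
50^8 ≡ 12^2 = 144 ≡ 2
14 = 8 + 4 + 2, so 50^14 ≡ 2·12·15 ≡ 5 (mod 71)
R · y^e mod p:
40^2 = 1600 ≡ 38
40^4 ≡ 38^2 = 1444 ≡ 24
40^8 ≡ 24^2 = 576 ≡ 8
13 = 8 + 4 + 1, so 40^13 ≡ 8·24·40 ≡ 12 (mod 71)
30·12 = 360 ≡ 5 (mod 71)
5 ≡ 5 (mod 71); signature holds.

accept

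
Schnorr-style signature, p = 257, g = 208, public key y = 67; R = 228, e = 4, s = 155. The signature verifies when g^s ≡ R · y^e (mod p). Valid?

yes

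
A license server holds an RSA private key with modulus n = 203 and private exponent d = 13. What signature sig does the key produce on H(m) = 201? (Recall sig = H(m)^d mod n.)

(H(m))^2 ≡ 201^2 = 40401 ≡ 4
(H(m))^4 ≡ 4^2 = 16
(H(m))^8 ≡ 16^2 = 256 ≡ 53
13 = 8 + 4 + 1, so (H(m))^13 ≡ 53·16·201 ≡ 131 (mod 203)

131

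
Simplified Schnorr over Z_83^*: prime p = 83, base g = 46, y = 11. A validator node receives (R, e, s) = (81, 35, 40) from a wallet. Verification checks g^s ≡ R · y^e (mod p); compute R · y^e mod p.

9

11^2 = 121 ≡ 38
11^4 ≡ 38^2 = 1444 ≡ 33
11^8 ≡ 33^2 = 1089 ≡ 10
11^16 ≡ 10^2 = 100 ≡ 17
11^32 ≡ 17^2 = 289 ≡ 40
35 = 32 + 2 + 1, so 11^35 ≡ 40·38·11 ≡ 37 (mod 83)
R · y^e ≡ 81·37 = 2997 ≡ 9 (mod 83)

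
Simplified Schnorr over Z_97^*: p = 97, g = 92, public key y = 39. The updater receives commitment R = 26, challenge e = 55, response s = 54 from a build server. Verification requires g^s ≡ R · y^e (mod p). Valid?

g^s mod p:
Squares mod 97: 92^1≡92, 92^2≡25, 92^4≡43, 92^8≡6, 92^16≡36, 92^32≡35
54 = 32 + 16 + 4 + 2, so 92^54 ≡ 35·36·43·25 ≡ 89 (mod 97)
R · y^e mod p:
Squares mod 97: 39^1≡39, 39^2≡66, 39^4≡88, 39^8≡81, 39^16≡62, 39^32≡61
55 = 32 + 16 + 4 + 2 + 1, so 39^55 ≡ 61·62·88·66·39 ≡ 80 (mod 97)
26·80 = 2080 ≡ 43 (mod 97)
89 ≠ 43; the check fails.

no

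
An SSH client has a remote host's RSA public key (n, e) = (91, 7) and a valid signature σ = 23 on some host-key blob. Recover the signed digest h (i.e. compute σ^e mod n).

σ^2 ≡ 23^2 = 529 ≡ 74
σ^4 ≡ 74^2 = 5476 ≡ 16
7 = 4 + 2 + 1, so σ^7 ≡ 16·74·23 ≡ 23 (mod 91)

23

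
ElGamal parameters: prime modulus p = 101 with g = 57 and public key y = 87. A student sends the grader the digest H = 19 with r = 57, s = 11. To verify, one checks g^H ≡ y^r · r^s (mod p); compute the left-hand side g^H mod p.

39

57^2 = 3249 ≡ 17
57^4 ≡ 17^2 = 289 ≡ 87
57^8 ≡ 87^2 = 7569 ≡ 95
57^16 ≡ 95^2 = 9025 ≡ 36
19 = 16 + 2 + 1, so 57^19 ≡ 36·17·57 ≡ 39 (mod 101)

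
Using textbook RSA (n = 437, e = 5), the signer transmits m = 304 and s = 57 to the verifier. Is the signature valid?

valid

s^2 ≡ 57^2 = 3249 ≡ 190
s^4 ≡ 190^2 = 36100 ≡ 266
5 = 4 + 1, so s^5 ≡ 266·57 ≡ 304 (mod 437)
Since 304 equals the digest 304, verification succeeds.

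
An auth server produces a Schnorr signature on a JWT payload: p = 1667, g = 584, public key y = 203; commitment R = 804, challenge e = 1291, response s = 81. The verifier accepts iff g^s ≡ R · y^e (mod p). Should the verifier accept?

g^s mod p:
Squares mod 1667: 584^1≡584, 584^2≡988, 584^4≡949, 584^8≡421, 584^16≡539, 584^32≡463, 584^64≡993
81 = 64 + 16 + 1, so 584^81 ≡ 993·539·584 ≡ 66 (mod 1667)
R · y^e mod p:
Squares mod 1667: 203^1≡203, 203^2≡1201, 203^4≡446, 203^8≡543, 203^16≡1457, 203^32≡758, 203^64≡1116, 203^128≡207, 203^256≡1174, 203^512≡1334, 203^1024≡867
1291 = 1024 + 256 + 8 + 2 + 1, so 203^1291 ≡ 867·1174·543·1201·203 ≡ 1268 (mod 1667)
804·1268 = 1019472 ≡ 935 (mod 1667)
66 ≠ 935; the check fails.

reject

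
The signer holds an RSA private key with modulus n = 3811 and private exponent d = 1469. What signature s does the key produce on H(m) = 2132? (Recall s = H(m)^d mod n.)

3671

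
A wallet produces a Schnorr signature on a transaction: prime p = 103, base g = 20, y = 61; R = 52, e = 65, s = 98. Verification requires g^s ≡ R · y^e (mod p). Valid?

yes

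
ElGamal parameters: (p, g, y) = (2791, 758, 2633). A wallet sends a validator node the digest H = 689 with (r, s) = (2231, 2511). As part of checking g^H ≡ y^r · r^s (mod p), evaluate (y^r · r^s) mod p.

Squares mod 2791: 2633^1≡2633, 2633^2≡2636, 2633^4≡1697, 2633^8≡2288, 2633^16≡1819, 2633^32≡1426, 2633^64≡1628, 2633^128≡1725, 2633^256≡419, 2633^512≡2519, 2633^1024≡1418, 2633^2048≡1204
2231 = 2048 + 128 + 32 + 16 + 4 + 2 + 1, so 2633^2231 ≡ 1204·1725·1426·1819·1697·2636·2633 ≡ 2671 (mod 2791)
Squares mod 2791: 2231^1≡2231, 2231^2≡1008, 2231^4≡140, 2231^8≡63, 2231^16≡1178, 2231^32≡557, 2231^64≡448, 2231^128≡2543, 2231^256≡102, 2231^512≡2031, 2231^1024≡2654, 2231^2048≡2023
2511 = 2048 + 256 + 128 + 64 + 8 + 4 + 2 + 1, so 2231^2511 ≡ 2023·102·2543·448·63·140·1008·2231 ≡ 1930 (mod 2791)
y^r · r^s ≡ 2671·1930 = 5155030 ≡ 53 (mod 2791)

53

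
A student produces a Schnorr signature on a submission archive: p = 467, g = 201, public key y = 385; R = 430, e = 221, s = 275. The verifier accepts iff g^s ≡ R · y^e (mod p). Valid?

no

g^s mod p:
Squares mod 467: 201^1≡201, 201^2≡239, 201^4≡147, 201^8≡127, 201^16≡251, 201^32≡423, 201^64≡68, 201^128≡421, 201^256≡248
275 = 256 + 16 + 2 + 1, so 201^275 ≡ 248·251·239·201 ≡ 379 (mod 467)
R · y^e mod p:
Squares mod 467: 385^1≡385, 385^2≡186, 385^4≡38, 385^8≡43, 385^16≡448, 385^32≡361, 385^64≡28, 385^128≡317
221 = 128 + 64 + 16 + 8 + 4 + 1, so 385^221 ≡ 317·28·448·43·38·385 ≡ 465 (mod 467)
430·465 = 199950 ≡ 74 (mod 467)
379 ≠ 74; the check fails.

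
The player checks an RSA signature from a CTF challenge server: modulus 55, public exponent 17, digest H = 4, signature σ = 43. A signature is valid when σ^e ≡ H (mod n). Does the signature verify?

does not verify

σ^2 ≡ 43^2 = 1849 ≡ 34
σ^4 ≡ 34^2 = 1156 ≡ 1
σ^8 ≡ 1^2 = 1
σ^16 ≡ 1^2 = 1
17 = 16 + 1, so σ^17 ≡ 1·43 ≡ 43 (mod 55)
43 ≠ 4, so verification fails.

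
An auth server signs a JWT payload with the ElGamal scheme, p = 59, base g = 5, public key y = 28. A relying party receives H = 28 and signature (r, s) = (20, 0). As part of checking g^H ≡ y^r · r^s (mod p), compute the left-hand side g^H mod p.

12

5^28 mod 59 = 12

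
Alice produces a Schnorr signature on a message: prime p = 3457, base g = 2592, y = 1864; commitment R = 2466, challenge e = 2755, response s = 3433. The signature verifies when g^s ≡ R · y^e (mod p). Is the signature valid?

g^s mod p:
2592^2 = 6718464 ≡ 1513
2592^4 ≡ 1513^2 = 2289169 ≡ 635
2592^8 ≡ 635^2 = 403225 ≡ 2213
2592^16 ≡ 2213^2 = 4897369 ≡ 2257
2592^32 ≡ 2257^2 = 5094049 ≡ 1888
2592^64 ≡ 1888^2 = 3564544 ≡ 377
2592^128 ≡ 377^2 = 142129 ≡ 392
2592^256 ≡ 392^2 = 153664 ≡ 1556
2592^512 ≡ 1556^2 = 2421136 ≡ 1236
2592^1024 ≡ 1236^2 = 1527696 ≡ 3159
2592^2048 ≡ 3159^2 = 9979281 ≡ 2379
3433 = 2048 + 1024 + 256 + 64 + 32 + 8 + 1, so 2592^3433 ≡ 2379·3159·1556·377·1888·2213·2592 ≡ 2921 (mod 3457)
R · y^e mod p:
1864^2 = 3474496 ≡ 211
1864^4 ≡ 211^2 = 44521 ≡ 3037
1864^8 ≡ 3037^2 = 9223369 ≡ 93
1864^16 ≡ 93^2 = 8649 ≡ 1735
1864^32 ≡ 1735^2 = 3010225 ≡ 2635
1864^64 ≡ 2635^2 = 6943225 ≡ 1569
1864^128 ≡ 1569^2 = 2461761 ≡ 377
1864^256 ≡ 377^2 = 142129 ≡ 392
1864^512 ≡ 392^2 = 153664 ≡ 1556
1864^1024 ≡ 1556^2 = 2421136 ≡ 1236
1864^2048 ≡ 1236^2 = 1527696 ≡ 3159
2755 = 2048 + 512 + 128 + 64 + 2 + 1, so 1864^2755 ≡ 3159·1556·377·1569·211·1864 ≡ 404 (mod 3457)
2466·404 = 996264 ≡ 648 (mod 3457)
2921 ≠ 648; the check fails.

invalid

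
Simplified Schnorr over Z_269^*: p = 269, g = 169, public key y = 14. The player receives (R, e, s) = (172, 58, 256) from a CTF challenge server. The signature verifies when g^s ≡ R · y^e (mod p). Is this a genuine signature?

g^s mod p:
169^2 = 28561 ≡ 47
169^4 ≡ 47^2 = 2209 ≡ 57
169^8 ≡ 57^2 = 3249 ≡ 21
169^16 ≡ 21^2 = 441 ≡ 172
169^32 ≡ 172^2 = 29584 ≡ 263
169^64 ≡ 263^2 = 69169 ≡ 36
169^128 ≡ 36^2 = 1296 ≡ 220
169^256 ≡ 220^2 = 48400 ≡ 249
R · y^e mod p:
14^2 = 196
14^4 ≡ 196^2 = 38416 ≡ 218
14^8 ≡ 218^2 = 47524 ≡ 180
14^16 ≡ 180^2 = 32400 ≡ 120
14^32 ≡ 120^2 = 14400 ≡ 143
58 = 32 + 16 + 8 + 2, so 14^58 ≡ 143·120·180·196 ≡ 125 (mod 269)
172·125 = 21500 ≡ 249 (mod 269)
249 ≡ 249 (mod 269); signature holds.

genuine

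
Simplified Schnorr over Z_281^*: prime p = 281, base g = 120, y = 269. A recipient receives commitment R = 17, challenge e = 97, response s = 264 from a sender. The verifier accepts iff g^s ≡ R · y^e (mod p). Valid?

no

g^s mod p:
120^2 = 14400 ≡ 69
120^4 ≡ 69^2 = 4761 ≡ 265
120^8 ≡ 265^2 = 70225 ≡ 256
120^16 ≡ 256^2 = 65536 ≡ 63
120^32 ≡ 63^2 = 3969 ≡ 35
120^64 ≡ 35^2 = 1225 ≡ 101
120^128 ≡ 101^2 = 10201 ≡ 85
120^256 ≡ 85^2 = 7225 ≡ 200
264 = 256 + 8, so 120^264 ≡ 200·256 ≡ 58 (mod 281)
R · y^e mod p:
269^2 = 72361 ≡ 144
269^4 ≡ 144^2 = 20736 ≡ 223
269^8 ≡ 223^2 = 49729 ≡ 273
269^16 ≡ 273^2 = 74529 ≡ 64
269^32 ≡ 64^2 = 4096 ≡ 162
269^64 ≡ 162^2 = 26244 ≡ 111
97 = 64 + 32 + 1, so 269^97 ≡ 111·162·269 ≡ 24 (mod 281)
17·24 = 408 ≡ 127 (mod 281)
58 ≠ 127; the check fails.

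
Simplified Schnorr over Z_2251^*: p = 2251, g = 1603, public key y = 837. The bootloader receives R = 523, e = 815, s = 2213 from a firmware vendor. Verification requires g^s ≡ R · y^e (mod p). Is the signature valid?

valid

g^s mod p:
Squares mod 2251: 1603^1≡1603, 1603^2≡1218, 1603^4≡115, 1603^8≡1970, 1603^16≡176, 1603^32≡1713, 1603^64≡1316, 1603^128≡837, 1603^256≡508, 1603^512≡1450, 1603^1024≡66, 1603^2048≡2105
2213 = 2048 + 128 + 32 + 4 + 1, so 1603^2213 ≡ 2105·837·1713·115·1603 ≡ 1318 (mod 2251)
R · y^e mod p:
Squares mod 2251: 837^1≡837, 837^2≡508, 837^4≡1450, 837^8≡66, 837^16≡2105, 837^32≡1057, 837^64≡753, 837^128≡2008, 837^256≡523, 837^512≡1158
815 = 512 + 256 + 32 + 8 + 4 + 2 + 1, so 837^815 ≡ 1158·523·1057·66·1450·508·837 ≡ 2232 (mod 2251)
523·2232 = 1167336 ≡ 1318 (mod 2251)
1318 ≡ 1318 (mod 2251); signature holds.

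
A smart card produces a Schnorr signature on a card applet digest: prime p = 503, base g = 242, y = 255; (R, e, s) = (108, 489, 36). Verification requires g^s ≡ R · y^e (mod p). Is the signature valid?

invalid

g^s mod p:
Squares mod 503: 242^1≡242, 242^2≡216, 242^4≡380, 242^8≡39, 242^16≡12, 242^32≡144
36 = 32 + 4, so 242^36 ≡ 144·380 ≡ 396 (mod 503)
R · y^e mod p:
Squares mod 503: 255^1≡255, 255^2≡138, 255^4≡433, 255^8≡373, 255^16≡301, 255^32≡61, 255^64≡200, 255^128≡263, 255^256≡258
489 = 256 + 128 + 64 + 32 + 8 + 1, so 255^489 ≡ 258·263·200·61·373·255 ≡ 25 (mod 503)
108·25 = 2700 ≡ 185 (mod 503)
396 ≠ 185; the check fails.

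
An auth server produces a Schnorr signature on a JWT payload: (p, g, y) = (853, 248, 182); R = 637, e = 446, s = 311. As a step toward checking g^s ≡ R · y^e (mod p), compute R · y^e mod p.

20

Squares mod 853: 182^1≡182, 182^2≡710, 182^4≡830, 182^8≡529, 182^16≡57, 182^32≡690, 182^64≡126, 182^128≡522, 182^256≡377
446 = 256 + 128 + 32 + 16 + 8 + 4 + 2, so 182^446 ≡ 377·522·690·57·529·830·710 ≡ 458 (mod 853)
R · y^e ≡ 637·458 = 291746 ≡ 20 (mod 853)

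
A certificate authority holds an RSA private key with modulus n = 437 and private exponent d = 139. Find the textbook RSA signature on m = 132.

227

m^2 ≡ 132^2 = 17424 ≡ 381
m^4 ≡ 381^2 = 145161 ≡ 77
m^8 ≡ 77^2 = 5929 ≡ 248
m^16 ≡ 248^2 = 61504 ≡ 324
m^32 ≡ 324^2 = 104976 ≡ 96
m^64 ≡ 96^2 = 9216 ≡ 39
m^128 ≡ 39^2 = 1521 ≡ 210
139 = 128 + 8 + 2 + 1, so m^139 ≡ 210·248·381·132 ≡ 227 (mod 437)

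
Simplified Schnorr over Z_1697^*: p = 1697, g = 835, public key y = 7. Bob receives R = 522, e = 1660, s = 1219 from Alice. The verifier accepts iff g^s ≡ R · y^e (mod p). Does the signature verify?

verifies

g^s mod p:
835^2 = 697225 ≡ 1455
835^4 ≡ 1455^2 = 2117025 ≡ 866
835^8 ≡ 866^2 = 749956 ≡ 1579
835^16 ≡ 1579^2 = 2493241 ≡ 348
835^32 ≡ 348^2 = 121104 ≡ 617
835^64 ≡ 617^2 = 380689 ≡ 561
835^128 ≡ 561^2 = 314721 ≡ 776
835^256 ≡ 776^2 = 602176 ≡ 1438
835^512 ≡ 1438^2 = 2067844 ≡ 898
835^1024 ≡ 898^2 = 806404 ≡ 329
1219 = 1024 + 128 + 64 + 2 + 1, so 835^1219 ≡ 329·776·561·1455·835 ≡ 1691 (mod 1697)
R · y^e mod p:
7^2 = 49
7^4 ≡ 49^2 = 2401 ≡ 704
7^8 ≡ 704^2 = 495616 ≡ 92
7^16 ≡ 92^2 = 8464 ≡ 1676
7^32 ≡ 1676^2 = 2808976 ≡ 441
7^64 ≡ 441^2 = 194481 ≡ 1023
7^128 ≡ 1023^2 = 1046529 ≡ 1177
7^256 ≡ 1177^2 = 1385329 ≡ 577
7^512 ≡ 577^2 = 332929 ≡ 317
7^1024 ≡ 317^2 = 100489 ≡ 366
1660 = 1024 + 512 + 64 + 32 + 16 + 8 + 4, so 7^1660 ≡ 366·317·1023·441·1676·92·704 ≡ 39 (mod 1697)
522·39 = 20358 ≡ 1691 (mod 1697)
1691 ≡ 1691 (mod 1697); signature holds.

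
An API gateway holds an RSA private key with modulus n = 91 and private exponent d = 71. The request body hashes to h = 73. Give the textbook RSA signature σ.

h^2 ≡ 73^2 = 5329 ≡ 51
h^4 ≡ 51^2 = 2601 ≡ 53
h^8 ≡ 53^2 = 2809 ≡ 79
h^16 ≡ 79^2 = 6241 ≡ 53
h^32 ≡ 53^2 = 2809 ≡ 79
h^64 ≡ 79^2 = 6241 ≡ 53
71 = 64 + 4 + 2 + 1, so h^71 ≡ 53·53·51·73 ≡ 5 (mod 91)

5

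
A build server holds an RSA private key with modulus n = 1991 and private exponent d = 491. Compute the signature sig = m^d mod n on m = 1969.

22

Squares mod 1991: m^1≡1969, m^2≡484, m^4≡1309, m^8≡1221, m^16≡1573, m^32≡1507, m^64≡1309, m^128≡1221, m^256≡1573
491 = 256 + 128 + 64 + 32 + 8 + 2 + 1, so m^491 ≡ 1573·1221·1309·1507·1221·484·1969 ≡ 22 (mod 1991)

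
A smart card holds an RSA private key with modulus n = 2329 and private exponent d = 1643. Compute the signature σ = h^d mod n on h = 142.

2147

h^1643 mod 2329 = 2147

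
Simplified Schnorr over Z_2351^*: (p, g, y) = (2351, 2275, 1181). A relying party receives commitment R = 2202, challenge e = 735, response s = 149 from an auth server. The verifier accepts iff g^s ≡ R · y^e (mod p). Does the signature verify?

verifies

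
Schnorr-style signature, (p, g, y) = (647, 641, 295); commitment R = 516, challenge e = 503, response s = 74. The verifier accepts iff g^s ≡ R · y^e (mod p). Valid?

g^s mod p:
641^2 = 410881 ≡ 36
641^4 ≡ 36^2 = 1296 ≡ 2
641^8 ≡ 2^2 = 4
641^16 ≡ 4^2 = 16
641^32 ≡ 16^2 = 256
641^64 ≡ 256^2 = 65536 ≡ 189
74 = 64 + 8 + 2, so 641^74 ≡ 189·4·36 ≡ 42 (mod 647)
R · y^e mod p:
295^2 = 87025 ≡ 327
295^4 ≡ 327^2 = 106929 ≡ 174
295^8 ≡ 174^2 = 30276 ≡ 514
295^16 ≡ 514^2 = 264196 ≡ 220
295^32 ≡ 220^2 = 48400 ≡ 522
295^64 ≡ 522^2 = 272484 ≡ 97
295^128 ≡ 97^2 = 9409 ≡ 351
295^256 ≡ 351^2 = 123201 ≡ 271
503 = 256 + 128 + 64 + 32 + 16 + 4 + 2 + 1, so 295^503 ≡ 271·351·97·522·220·174·327·295 ≡ 7 (mod 647)
516·7 = 3612 ≡ 377 (mod 647)
42 ≠ 377; the check fails.

no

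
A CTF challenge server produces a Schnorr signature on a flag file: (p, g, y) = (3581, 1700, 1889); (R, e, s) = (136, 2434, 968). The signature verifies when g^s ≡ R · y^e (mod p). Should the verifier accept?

g^s mod p:
1700^2 = 2890000 ≡ 133
1700^4 ≡ 133^2 = 17689 ≡ 3365
1700^8 ≡ 3365^2 = 11323225 ≡ 103
1700^16 ≡ 103^2 = 10609 ≡ 3447
1700^32 ≡ 3447^2 = 11881809 ≡ 51
1700^64 ≡ 51^2 = 2601
1700^128 ≡ 2601^2 = 6765201 ≡ 692
1700^256 ≡ 692^2 = 478864 ≡ 2591
1700^512 ≡ 2591^2 = 6713281 ≡ 2487
968 = 512 + 256 + 128 + 64 + 8, so 1700^968 ≡ 2487·2591·692·2601·103 ≡ 2863 (mod 3581)
R · y^e mod p:
1889^2 = 3568321 ≡ 1645
1889^4 ≡ 1645^2 = 2706025 ≡ 2370
1889^8 ≡ 2370^2 = 5616900 ≡ 1892
1889^16 ≡ 1892^2 = 3579664 ≡ 2245
1889^32 ≡ 2245^2 = 5040025 ≡ 1558
1889^64 ≡ 1558^2 = 2427364 ≡ 3027
1889^128 ≡ 3027^2 = 9162729 ≡ 2531
1889^256 ≡ 2531^2 = 6405961 ≡ 3133
1889^512 ≡ 3133^2 = 9815689 ≡ 168
1889^1024 ≡ 168^2 = 28224 ≡ 3157
1889^2048 ≡ 3157^2 = 9966649 ≡ 726
2434 = 2048 + 256 + 128 + 2, so 1889^2434 ≡ 726·3133·2531·1645 ≡ 3007 (mod 3581)
136·3007 = 408952 ≡ 718 (mod 3581)
2863 ≠ 718; the check fails.

reject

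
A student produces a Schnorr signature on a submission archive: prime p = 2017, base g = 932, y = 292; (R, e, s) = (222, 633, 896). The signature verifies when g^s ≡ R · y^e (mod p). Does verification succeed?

fails

g^s mod p:
Squares mod 2017: 932^1≡932, 932^2≡1314, 932^4≡44, 932^8≡1936, 932^16≡510, 932^32≡1924, 932^64≡581, 932^128≡722, 932^256≡898, 932^512≡1621
896 = 512 + 256 + 128, so 932^896 ≡ 1621·898·722 ≡ 1005 (mod 2017)
R · y^e mod p:
Squares mod 2017: 292^1≡292, 292^2≡550, 292^4≡1967, 292^8≡483, 292^16≡1334, 292^32≡562, 292^64≡1192, 292^128≡896, 292^256≡50, 292^512≡483
633 = 512 + 64 + 32 + 16 + 8 + 1, so 292^633 ≡ 483·1192·562·1334·483·292 ≡ 1439 (mod 2017)
222·1439 = 319458 ≡ 772 (mod 2017)
1005 ≠ 772; the check fails.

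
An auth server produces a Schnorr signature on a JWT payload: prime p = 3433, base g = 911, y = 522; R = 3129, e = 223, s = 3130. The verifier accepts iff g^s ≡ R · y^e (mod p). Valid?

yes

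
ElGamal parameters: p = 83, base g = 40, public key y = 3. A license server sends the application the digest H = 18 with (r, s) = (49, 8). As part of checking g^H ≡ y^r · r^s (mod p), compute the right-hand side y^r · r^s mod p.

38

3^2 = 9
3^4 ≡ 9^2 = 81
3^8 ≡ 81^2 = 6561 ≡ 4
3^16 ≡ 4^2 = 16
3^32 ≡ 16^2 = 256 ≡ 7
49 = 32 + 16 + 1, so 3^49 ≡ 7·16·3 ≡ 4 (mod 83)
49^2 = 2401 ≡ 77
49^4 ≡ 77^2 = 5929 ≡ 36
49^8 ≡ 36^2 = 1296 ≡ 51
y^r · r^s ≡ 4·51 = 204 ≡ 38 (mod 83)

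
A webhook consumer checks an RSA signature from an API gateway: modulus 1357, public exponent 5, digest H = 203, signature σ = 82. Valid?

no

Squares mod 1357: σ^1≡82, σ^2≡1296, σ^4≡1007
5 = 4 + 1, so σ^5 ≡ 1007·82 ≡ 1154 (mod 1357)
The recovered value 1154 does not match the digest 203.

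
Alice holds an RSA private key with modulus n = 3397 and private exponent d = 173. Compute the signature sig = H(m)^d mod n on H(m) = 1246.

Squares mod 3397: (H(m))^1≡1246, (H(m))^2≡87, (H(m))^4≡775, (H(m))^8≡2753, (H(m))^16≡302, (H(m))^32≡2882, (H(m))^64≡259, (H(m))^128≡2538
173 = 128 + 32 + 8 + 4 + 1, so (H(m))^173 ≡ 2538·2882·2753·775·1246 ≡ 2622 (mod 3397)

2622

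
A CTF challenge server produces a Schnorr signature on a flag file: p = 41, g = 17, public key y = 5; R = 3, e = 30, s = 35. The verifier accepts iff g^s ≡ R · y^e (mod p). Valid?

g^s mod p:
Squares mod 41: 17^1≡17, 17^2≡2, 17^4≡4, 17^8≡16, 17^16≡10, 17^32≡18
35 = 32 + 2 + 1, so 17^35 ≡ 18·2·17 ≡ 38 (mod 41)
R · y^e mod p:
Squares mod 41: 5^1≡5, 5^2≡25, 5^4≡10, 5^8≡18, 5^16≡37
30 = 16 + 8 + 4 + 2, so 5^30 ≡ 37·18·10·25 ≡ 40 (mod 41)
3·40 = 120 ≡ 38 (mod 41)
38 ≡ 38 (mod 41); signature holds.

yes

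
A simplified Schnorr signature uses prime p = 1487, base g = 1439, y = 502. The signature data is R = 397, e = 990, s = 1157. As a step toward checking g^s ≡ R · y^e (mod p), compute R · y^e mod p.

502^2 = 252004 ≡ 701
502^4 ≡ 701^2 = 491401 ≡ 691
502^8 ≡ 691^2 = 477481 ≡ 154
502^16 ≡ 154^2 = 23716 ≡ 1411
502^32 ≡ 1411^2 = 1990921 ≡ 1315
502^64 ≡ 1315^2 = 1729225 ≡ 1331
502^128 ≡ 1331^2 = 1771561 ≡ 544
502^256 ≡ 544^2 = 295936 ≡ 23
502^512 ≡ 23^2 = 529
990 = 512 + 256 + 128 + 64 + 16 + 8 + 4 + 2, so 502^990 ≡ 529·23·544·1331·1411·154·691·701 ≡ 652 (mod 1487)
R · y^e ≡ 397·652 = 258844 ≡ 106 (mod 1487)

106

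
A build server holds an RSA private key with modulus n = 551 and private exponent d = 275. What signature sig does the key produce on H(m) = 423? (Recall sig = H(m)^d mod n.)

389

(H(m))^275 mod 551 = 389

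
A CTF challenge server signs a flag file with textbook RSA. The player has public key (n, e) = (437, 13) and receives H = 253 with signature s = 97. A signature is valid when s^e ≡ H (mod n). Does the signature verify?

does not verify

s^2 ≡ 97^2 = 9409 ≡ 232
s^4 ≡ 232^2 = 53824 ≡ 73
s^8 ≡ 73^2 = 5329 ≡ 85
13 = 8 + 4 + 1, so s^13 ≡ 85·73·97 ≡ 136 (mod 437)
s^13 mod 437 = 136, but H = 253.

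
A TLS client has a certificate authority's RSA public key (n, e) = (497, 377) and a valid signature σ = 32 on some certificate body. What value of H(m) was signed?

σ^377 mod 497 = 233

233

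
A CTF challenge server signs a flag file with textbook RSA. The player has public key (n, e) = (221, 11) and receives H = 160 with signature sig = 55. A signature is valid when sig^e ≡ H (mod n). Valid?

no

sig^2 ≡ 55^2 = 3025 ≡ 152
sig^4 ≡ 152^2 = 23104 ≡ 120
sig^8 ≡ 120^2 = 14400 ≡ 35
11 = 8 + 2 + 1, so sig^11 ≡ 35·152·55 ≡ 217 (mod 221)
217 ≠ 160, so verification fails.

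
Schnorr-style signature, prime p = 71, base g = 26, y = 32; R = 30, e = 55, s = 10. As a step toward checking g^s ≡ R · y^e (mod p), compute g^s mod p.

32

26^2 = 676 ≡ 37
26^4 ≡ 37^2 = 1369 ≡ 20
26^8 ≡ 20^2 = 400 ≡ 45
10 = 8 + 2, so 26^10 ≡ 45·37 ≡ 32 (mod 71)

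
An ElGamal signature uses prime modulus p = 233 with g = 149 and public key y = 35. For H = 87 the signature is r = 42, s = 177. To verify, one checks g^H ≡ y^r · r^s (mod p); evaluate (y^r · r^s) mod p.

221

35^2 = 1225 ≡ 60
35^4 ≡ 60^2 = 3600 ≡ 105
35^8 ≡ 105^2 = 11025 ≡ 74
35^16 ≡ 74^2 = 5476 ≡ 117
35^32 ≡ 117^2 = 13689 ≡ 175
42 = 32 + 8 + 2, so 35^42 ≡ 175·74·60 ≡ 178 (mod 233)
42^2 = 1764 ≡ 133
42^4 ≡ 133^2 = 17689 ≡ 214
42^8 ≡ 214^2 = 45796 ≡ 128
42^16 ≡ 128^2 = 16384 ≡ 74
42^32 ≡ 74^2 = 5476 ≡ 117
42^64 ≡ 117^2 = 13689 ≡ 175
42^128 ≡ 175^2 = 30625 ≡ 102
177 = 128 + 32 + 16 + 1, so 42^177 ≡ 102·117·74·42 ≡ 68 (mod 233)
y^r · r^s ≡ 178·68 = 12104 ≡ 221 (mod 233)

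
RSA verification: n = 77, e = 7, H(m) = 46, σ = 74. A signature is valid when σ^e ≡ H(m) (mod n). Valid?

σ^2 ≡ 74^2 = 5476 ≡ 9
σ^4 ≡ 9^2 = 81 ≡ 4
7 = 4 + 2 + 1, so σ^7 ≡ 4·9·74 ≡ 46 (mod 77)
46 = H(m), so the signature checks out.

yes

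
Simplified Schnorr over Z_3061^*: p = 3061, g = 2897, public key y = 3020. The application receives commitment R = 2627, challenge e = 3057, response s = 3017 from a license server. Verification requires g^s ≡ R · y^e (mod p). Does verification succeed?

passes

g^s mod p:
2897^2 = 8392609 ≡ 2408
2897^4 ≡ 2408^2 = 5798464 ≡ 930
2897^8 ≡ 930^2 = 864900 ≡ 1698
2897^16 ≡ 1698^2 = 2883204 ≡ 2803
2897^32 ≡ 2803^2 = 7856809 ≡ 2283
2897^64 ≡ 2283^2 = 5212089 ≡ 2267
2897^128 ≡ 2267^2 = 5139289 ≡ 2931
2897^256 ≡ 2931^2 = 8590761 ≡ 1595
2897^512 ≡ 1595^2 = 2544025 ≡ 334
2897^1024 ≡ 334^2 = 111556 ≡ 1360
2897^2048 ≡ 1360^2 = 1849600 ≡ 756
3017 = 2048 + 512 + 256 + 128 + 64 + 8 + 1, so 2897^3017 ≡ 756·334·1595·2931·2267·1698·2897 ≡ 1429 (mod 3061)
R · y^e mod p:
3020^2 = 9120400 ≡ 1681
3020^4 ≡ 1681^2 = 2825761 ≡ 458
3020^8 ≡ 458^2 = 209764 ≡ 1616
3020^16 ≡ 1616^2 = 2611456 ≡ 423
3020^32 ≡ 423^2 = 178929 ≡ 1391
3020^64 ≡ 1391^2 = 1934881 ≡ 329
3020^128 ≡ 329^2 = 108241 ≡ 1106
3020^256 ≡ 1106^2 = 1223236 ≡ 1897
3020^512 ≡ 1897^2 = 3598609 ≡ 1934
3020^1024 ≡ 1934^2 = 3740356 ≡ 2875
3020^2048 ≡ 2875^2 = 8265625 ≡ 925
3057 = 2048 + 512 + 256 + 128 + 64 + 32 + 16 + 1, so 3020^3057 ≡ 925·1934·1897·1106·329·1391·423·3020 ≡ 568 (mod 3061)
2627·568 = 1492136 ≡ 1429 (mod 3061)
1429 ≡ 1429 (mod 3061); signature holds.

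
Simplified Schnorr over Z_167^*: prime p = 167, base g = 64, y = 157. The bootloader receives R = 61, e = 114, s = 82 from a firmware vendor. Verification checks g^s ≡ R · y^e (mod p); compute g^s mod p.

64^2 = 4096 ≡ 88
64^4 ≡ 88^2 = 7744 ≡ 62
64^8 ≡ 62^2 = 3844 ≡ 3
64^16 ≡ 3^2 = 9
64^32 ≡ 9^2 = 81
64^64 ≡ 81^2 = 6561 ≡ 48
82 = 64 + 16 + 2, so 64^82 ≡ 48·9·88 ≡ 107 (mod 167)

107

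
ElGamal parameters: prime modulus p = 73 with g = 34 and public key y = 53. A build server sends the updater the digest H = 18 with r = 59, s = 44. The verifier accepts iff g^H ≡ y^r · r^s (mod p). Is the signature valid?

Left side g^H mod p:
34^2 = 1156 ≡ 61
34^4 ≡ 61^2 = 3721 ≡ 71
34^8 ≡ 71^2 = 5041 ≡ 4
34^16 ≡ 4^2 = 16
18 = 16 + 2, so 34^18 ≡ 16·61 ≡ 27 (mod 73)
Right side y^r · r^s mod p:
53^2 = 2809 ≡ 35
53^4 ≡ 35^2 = 1225 ≡ 57
53^8 ≡ 57^2 = 3249 ≡ 37
53^16 ≡ 37^2 = 1369 ≡ 55
53^32 ≡ 55^2 = 3025 ≡ 32
59 = 32 + 16 + 8 + 2 + 1, so 53^59 ≡ 32·55·37·35·53 ≡ 47 (mod 73)
59^2 = 3481 ≡ 50
59^4 ≡ 50^2 = 2500 ≡ 18
59^8 ≡ 18^2 = 324 ≡ 32
59^16 ≡ 32^2 = 1024 ≡ 2
59^32 ≡ 2^2 = 4
44 = 32 + 8 + 4, so 59^44 ≡ 4·32·18 ≡ 41 (mod 73)
47·41 = 1927 ≡ 29 (mod 73)
27 ≠ 29, so verification fails.

invalid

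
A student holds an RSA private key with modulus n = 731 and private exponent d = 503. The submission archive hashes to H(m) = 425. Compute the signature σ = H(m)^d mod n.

17

(H(m))^503 mod 731 = 17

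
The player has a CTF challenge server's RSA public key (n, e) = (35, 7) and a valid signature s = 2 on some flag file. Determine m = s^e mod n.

23

s^7 mod 35 = 23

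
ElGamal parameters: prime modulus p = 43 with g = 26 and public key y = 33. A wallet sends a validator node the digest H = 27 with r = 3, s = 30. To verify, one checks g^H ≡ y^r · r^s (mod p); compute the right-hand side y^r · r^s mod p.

33^2 = 1089 ≡ 14
3 = 2 + 1, so 33^3 ≡ 14·33 ≡ 32 (mod 43)
3^2 = 9
3^4 ≡ 9^2 = 81 ≡ 38
3^8 ≡ 38^2 = 1444 ≡ 25
3^16 ≡ 25^2 = 625 ≡ 23
30 = 16 + 8 + 4 + 2, so 3^30 ≡ 23·25·38·9 ≡ 11 (mod 43)
y^r · r^s ≡ 32·11 = 352 ≡ 8 (mod 43)

8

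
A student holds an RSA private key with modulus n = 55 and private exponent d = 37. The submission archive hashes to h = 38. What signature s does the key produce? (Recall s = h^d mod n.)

3

h^2 ≡ 38^2 = 1444 ≡ 14
h^4 ≡ 14^2 = 196 ≡ 31
h^8 ≡ 31^2 = 961 ≡ 26
h^16 ≡ 26^2 = 676 ≡ 16
h^32 ≡ 16^2 = 256 ≡ 36
37 = 32 + 4 + 1, so h^37 ≡ 36·31·38 ≡ 3 (mod 55)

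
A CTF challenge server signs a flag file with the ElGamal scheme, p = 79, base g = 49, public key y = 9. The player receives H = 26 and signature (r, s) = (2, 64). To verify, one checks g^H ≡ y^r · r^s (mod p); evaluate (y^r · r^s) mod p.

23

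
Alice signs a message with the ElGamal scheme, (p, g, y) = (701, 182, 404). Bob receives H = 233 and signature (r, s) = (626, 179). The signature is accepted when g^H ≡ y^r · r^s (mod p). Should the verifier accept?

Left side g^H mod p:
182^2 = 33124 ≡ 177
182^4 ≡ 177^2 = 31329 ≡ 485
182^8 ≡ 485^2 = 235225 ≡ 390
182^16 ≡ 390^2 = 152100 ≡ 684
182^32 ≡ 684^2 = 467856 ≡ 289
182^64 ≡ 289^2 = 83521 ≡ 102
182^128 ≡ 102^2 = 10404 ≡ 590
233 = 128 + 64 + 32 + 8 + 1, so 182^233 ≡ 590·102·289·390·182 ≡ 437 (mod 701)
Right side y^r · r^s mod p:
404^2 = 163216 ≡ 584
404^4 ≡ 584^2 = 341056 ≡ 370
404^8 ≡ 370^2 = 136900 ≡ 205
404^16 ≡ 205^2 = 42025 ≡ 666
404^32 ≡ 666^2 = 443556 ≡ 524
404^64 ≡ 524^2 = 274576 ≡ 485
404^128 ≡ 485^2 = 235225 ≡ 390
404^256 ≡ 390^2 = 152100 ≡ 684
404^512 ≡ 684^2 = 467856 ≡ 289
626 = 512 + 64 + 32 + 16 + 2, so 404^626 ≡ 289·485·524·666·584 ≡ 36 (mod 701)
626^2 = 391876 ≡ 17
626^4 ≡ 17^2 = 289
626^8 ≡ 289^2 = 83521 ≡ 102
626^16 ≡ 102^2 = 10404 ≡ 590
626^32 ≡ 590^2 = 348100 ≡ 404
626^64 ≡ 404^2 = 163216 ≡ 584
626^128 ≡ 584^2 = 341056 ≡ 370
179 = 128 + 32 + 16 + 2 + 1, so 626^179 ≡ 370·404·590·17·626 ≡ 460 (mod 701)
36·460 = 16560 ≡ 437 (mod 701)
437 ≡ 437 (mod 701), so the signature is genuine.

accept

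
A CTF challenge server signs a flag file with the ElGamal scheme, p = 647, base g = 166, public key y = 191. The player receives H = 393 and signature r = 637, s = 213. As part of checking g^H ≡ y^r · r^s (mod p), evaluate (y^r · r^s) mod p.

Squares mod 647: 191^1≡191, 191^2≡249, 191^4≡536, 191^8≡28, 191^16≡137, 191^32≡6, 191^64≡36, 191^128≡2, 191^256≡4, 191^512≡16
637 = 512 + 64 + 32 + 16 + 8 + 4 + 1, so 191^637 ≡ 16·36·6·137·28·536·191 ≡ 79 (mod 647)
Squares mod 647: 637^1≡637, 637^2≡100, 637^4≡295, 637^8≡327, 637^16≡174, 637^32≡514, 637^64≡220, 637^128≡522
213 = 128 + 64 + 16 + 4 + 1, so 637^213 ≡ 522·220·174·295·637 ≡ 249 (mod 647)
y^r · r^s ≡ 79·249 = 19671 ≡ 261 (mod 647)

261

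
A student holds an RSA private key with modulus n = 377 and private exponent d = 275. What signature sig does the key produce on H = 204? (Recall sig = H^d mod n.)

Squares mod 377: H^1≡204, H^2≡146, H^4≡204, H^8≡146, H^16≡204, H^32≡146, H^64≡204, H^128≡146, H^256≡204
275 = 256 + 16 + 2 + 1, so H^275 ≡ 204·204·146·204 ≡ 146 (mod 377)

146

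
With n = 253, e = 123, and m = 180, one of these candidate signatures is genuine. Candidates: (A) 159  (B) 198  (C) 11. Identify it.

Candidate A: Squares mod 253: 159^1≡159, 159^2≡234, 159^4≡108, 159^8≡26, 159^16≡170, 159^32≡58, 159^64≡75; 123 = 64 + 32 + 16 + 8 + 2 + 1, so 159^123 ≡ 75·58·170·26·234·159 ≡ 180 (mod 253)
  → matches m = 180
Candidate B: Squares mod 253: 198^1≡198, 198^2≡242, 198^4≡121, 198^8≡220, 198^16≡77, 198^32≡110, 198^64≡209; 123 = 64 + 32 + 16 + 8 + 2 + 1, so 198^123 ≡ 209·110·77·220·242·198 ≡ 11 (mod 253)
Candidate C: Squares mod 253: 11^1≡11, 11^2≡121, 11^4≡220, 11^8≡77, 11^16≡110, 11^32≡209, 11^64≡165; 123 = 64 + 32 + 16 + 8 + 2 + 1, so 11^123 ≡ 165·209·110·77·121·11 ≡ 132 (mod 253)

A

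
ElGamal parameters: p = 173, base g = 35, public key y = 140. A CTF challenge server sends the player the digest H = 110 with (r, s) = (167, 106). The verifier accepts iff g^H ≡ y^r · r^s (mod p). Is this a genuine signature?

forged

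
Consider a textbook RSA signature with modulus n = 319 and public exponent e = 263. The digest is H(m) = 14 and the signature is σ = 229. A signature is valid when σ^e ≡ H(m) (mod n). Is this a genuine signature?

σ^2 ≡ 229^2 = 52441 ≡ 125
σ^4 ≡ 125^2 = 15625 ≡ 313
σ^8 ≡ 313^2 = 97969 ≡ 36
σ^16 ≡ 36^2 = 1296 ≡ 20
σ^32 ≡ 20^2 = 400 ≡ 81
σ^64 ≡ 81^2 = 6561 ≡ 181
σ^128 ≡ 181^2 = 32761 ≡ 223
σ^256 ≡ 223^2 = 49729 ≡ 284
263 = 256 + 4 + 2 + 1, so σ^263 ≡ 284·313·125·229 ≡ 14 (mod 319)
Since 14 equals the digest 14, verification succeeds.

genuine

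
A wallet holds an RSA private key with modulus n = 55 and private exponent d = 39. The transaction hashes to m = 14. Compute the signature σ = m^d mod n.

4

Squares mod 55: m^1≡14, m^2≡31, m^4≡26, m^8≡16, m^16≡36, m^32≡31
39 = 32 + 4 + 2 + 1, so m^39 ≡ 31·26·31·14 ≡ 4 (mod 55)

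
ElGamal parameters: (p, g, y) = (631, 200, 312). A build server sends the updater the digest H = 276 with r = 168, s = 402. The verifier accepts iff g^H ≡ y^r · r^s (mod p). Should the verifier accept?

accept

Left side g^H mod p:
200^2 = 40000 ≡ 247
200^4 ≡ 247^2 = 61009 ≡ 433
200^8 ≡ 433^2 = 187489 ≡ 82
200^16 ≡ 82^2 = 6724 ≡ 414
200^32 ≡ 414^2 = 171396 ≡ 395
200^64 ≡ 395^2 = 156025 ≡ 168
200^128 ≡ 168^2 = 28224 ≡ 460
200^256 ≡ 460^2 = 211600 ≡ 215
276 = 256 + 16 + 4, so 200^276 ≡ 215·414·433 ≡ 481 (mod 631)
Right side y^r · r^s mod p:
312^2 = 97344 ≡ 170
312^4 ≡ 170^2 = 28900 ≡ 505
312^8 ≡ 505^2 = 255025 ≡ 101
312^16 ≡ 101^2 = 10201 ≡ 105
312^32 ≡ 105^2 = 11025 ≡ 298
312^64 ≡ 298^2 = 88804 ≡ 464
312^128 ≡ 464^2 = 215296 ≡ 125
168 = 128 + 32 + 8, so 312^168 ≡ 125·298·101 ≡ 228 (mod 631)
168^2 = 28224 ≡ 460
168^4 ≡ 460^2 = 211600 ≡ 215
168^8 ≡ 215^2 = 46225 ≡ 162
168^16 ≡ 162^2 = 26244 ≡ 373
168^32 ≡ 373^2 = 139129 ≡ 309
168^64 ≡ 309^2 = 95481 ≡ 200
168^128 ≡ 200^2 = 40000 ≡ 247
168^256 ≡ 247^2 = 61009 ≡ 433
402 = 256 + 128 + 16 + 2, so 168^402 ≡ 433·247·373·460 ≡ 182 (mod 631)
228·182 = 41496 ≡ 481 (mod 631)
481 ≡ 481 (mod 631), so the signature is genuine.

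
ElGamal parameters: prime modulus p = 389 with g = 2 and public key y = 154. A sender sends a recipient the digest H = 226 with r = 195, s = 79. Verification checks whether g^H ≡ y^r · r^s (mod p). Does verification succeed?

Left side g^H mod p:
2^226 mod 389 = 376
Right side y^r · r^s mod p:
154^195 mod 389 = 235
195^79 mod 389 = 162
235·162 = 38070 ≡ 337 (mod 389)
376 ≠ 337, so verification fails.

fails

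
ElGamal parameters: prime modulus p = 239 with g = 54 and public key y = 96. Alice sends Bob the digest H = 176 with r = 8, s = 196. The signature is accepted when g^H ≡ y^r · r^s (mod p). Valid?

no

Left side g^H mod p:
54^2 = 2916 ≡ 48
54^4 ≡ 48^2 = 2304 ≡ 153
54^8 ≡ 153^2 = 23409 ≡ 226
54^16 ≡ 226^2 = 51076 ≡ 169
54^32 ≡ 169^2 = 28561 ≡ 120
54^64 ≡ 120^2 = 14400 ≡ 60
54^128 ≡ 60^2 = 3600 ≡ 15
176 = 128 + 32 + 16, so 54^176 ≡ 15·120·169 ≡ 192 (mod 239)
Right side y^r · r^s mod p:
96^2 = 9216 ≡ 134
96^4 ≡ 134^2 = 17956 ≡ 31
96^8 ≡ 31^2 = 961 ≡ 5
8^2 = 64
8^4 ≡ 64^2 = 4096 ≡ 33
8^8 ≡ 33^2 = 1089 ≡ 133
8^16 ≡ 133^2 = 17689 ≡ 3
8^32 ≡ 3^2 = 9
8^64 ≡ 9^2 = 81
8^128 ≡ 81^2 = 6561 ≡ 108
196 = 128 + 64 + 4, so 8^196 ≡ 108·81·33 ≡ 211 (mod 239)
5·211 = 1055 ≡ 99 (mod 239)
192 ≠ 99, so verification fails.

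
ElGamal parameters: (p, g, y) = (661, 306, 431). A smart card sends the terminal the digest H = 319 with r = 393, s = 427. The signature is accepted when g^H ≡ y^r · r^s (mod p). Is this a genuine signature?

genuine

Left side g^H mod p:
306^319 mod 661 = 596
Right side y^r · r^s mod p:
431^393 mod 661 = 49
393^427 mod 661 = 228
49·228 = 11172 ≡ 596 (mod 661)
596 ≡ 596 (mod 661), so the signature is genuine.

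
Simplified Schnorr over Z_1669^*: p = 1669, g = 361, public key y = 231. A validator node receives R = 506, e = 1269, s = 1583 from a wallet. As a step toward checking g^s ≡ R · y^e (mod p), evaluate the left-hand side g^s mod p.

1222

Squares mod 1669: 361^1≡361, 361^2≡139, 361^4≡962, 361^8≡818, 361^16≡1524, 361^32≡997, 361^64≡954, 361^128≡511, 361^256≡757, 361^512≡582, 361^1024≡1586
1583 = 1024 + 512 + 32 + 8 + 4 + 2 + 1, so 361^1583 ≡ 1586·582·997·818·962·139·361 ≡ 1222 (mod 1669)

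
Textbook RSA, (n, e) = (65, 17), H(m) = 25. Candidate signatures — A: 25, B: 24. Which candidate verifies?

Candidate A: 25^2 = 625 ≡ 40; 25^4 ≡ 40^2 = 1600 ≡ 40; 25^8 ≡ 40^2 = 1600 ≡ 40; 25^16 ≡ 40^2 = 1600 ≡ 40; 17 = 16 + 1, so 25^17 ≡ 40·25 ≡ 25 (mod 65)
  → matches H(m) = 25
Candidate B: 24^2 = 576 ≡ 56; 24^4 ≡ 56^2 = 3136 ≡ 16; 24^8 ≡ 16^2 = 256 ≡ 61; 24^16 ≡ 61^2 = 3721 ≡ 16; 17 = 16 + 1, so 24^17 ≡ 16·24 ≡ 59 (mod 65)

A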